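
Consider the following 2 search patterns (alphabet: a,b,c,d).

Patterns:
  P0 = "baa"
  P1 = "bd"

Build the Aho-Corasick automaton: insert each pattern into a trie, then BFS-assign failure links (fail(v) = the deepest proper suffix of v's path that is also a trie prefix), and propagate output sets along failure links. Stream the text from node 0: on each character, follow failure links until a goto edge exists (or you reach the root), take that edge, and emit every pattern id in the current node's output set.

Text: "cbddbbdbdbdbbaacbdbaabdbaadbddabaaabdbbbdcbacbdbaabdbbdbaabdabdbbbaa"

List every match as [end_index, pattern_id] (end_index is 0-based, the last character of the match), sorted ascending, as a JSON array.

Build:
Trie nodes:
  0='ε' goto b→1
  1='b' goto a→2 d→4
  2='ba' goto a→3
  3='baa' goto ·  ←P0
  4='bd' goto ·  ←P1

Failure links (BFS by depth):
  fail(1) 'b': from fail(0)=0 chase 'b': 0 ⇒ 0;  out=∅∪out(0)=∅
  fail(2) 'ba': from fail(1)=0 chase 'a': 0 ⇒ 0;  out=∅∪out(0)=∅
  fail(4) 'bd': from fail(1)=0 chase 'd': 0 ⇒ 0;  out={1}∪out(0)={1}
  fail(3) 'baa': from fail(2)=0 chase 'a': 0 ⇒ 0;  out={0}∪out(0)={0}

Run:
[0] read 'c'  n0⇒n0
[1] read 'b'  n0⇒n1
[2] read 'd'  n1⇒n4  ** P1@[1:2]
[3] read 'd'  n4⇒n0 ·f
[4] read 'b'  n0⇒n1
[5] read 'b'  n1⇒n1 ·f
[6] read 'd'  n1⇒n4  ** P1@[5:6]
[7] read 'b'  n4⇒n1 ·f
[8] read 'd'  n1⇒n4  ** P1@[7:8]
[9] read 'b'  n4⇒n1 ·f
[10] read 'd'  n1⇒n4  ** P1@[9:10]
[11] read 'b'  n4⇒n1 ·f
[12] read 'b'  n1⇒n1 ·f
[13] read 'a'  n1⇒n2
[14] read 'a'  n2⇒n3  ** P0@[12:14]
[15] read 'c'  n3⇒n0 ·f
[16] read 'b'  n0⇒n1
[17] read 'd'  n1⇒n4  ** P1@[16:17]
[18] read 'b'  n4⇒n1 ·f
[19] read 'a'  n1⇒n2
[20] read 'a'  n2⇒n3  ** P0@[18:20]
[21] read 'b'  n3⇒n1 ·f
[22] read 'd'  n1⇒n4  ** P1@[21:22]
[23] read 'b'  n4⇒n1 ·f
[24] read 'a'  n1⇒n2
[25] read 'a'  n2⇒n3  ** P0@[23:25]
[26] read 'd'  n3⇒n0 ·f
[27] read 'b'  n0⇒n1
[28] read 'd'  n1⇒n4  ** P1@[27:28]
[29] read 'd'  n4⇒n0 ·f
[30] read 'a'  n0⇒n0
[31] read 'b'  n0⇒n1
[32] read 'a'  n1⇒n2
[33] read 'a'  n2⇒n3  ** P0@[31:33]
[34] read 'a'  n3⇒n0 ·f
[35] read 'b'  n0⇒n1
[36] read 'd'  n1⇒n4  ** P1@[35:36]
[37] read 'b'  n4⇒n1 ·f
[38] read 'b'  n1⇒n1 ·f
[39] read 'b'  n1⇒n1 ·f
[40] read 'd'  n1⇒n4  ** P1@[39:40]
[41] read 'c'  n4⇒n0 ·f
[42] read 'b'  n0⇒n1
[43] read 'a'  n1⇒n2
[44] read 'c'  n2⇒n0 ·f
[45] read 'b'  n0⇒n1
[46] read 'd'  n1⇒n4  ** P1@[45:46]
[47] read 'b'  n4⇒n1 ·f
[48] read 'a'  n1⇒n2
[49] read 'a'  n2⇒n3  ** P0@[47:49]
[50] read 'b'  n3⇒n1 ·f
[51] read 'd'  n1⇒n4  ** P1@[50:51]
[52] read 'b'  n4⇒n1 ·f
[53] read 'b'  n1⇒n1 ·f
[54] read 'd'  n1⇒n4  ** P1@[53:54]
[55] read 'b'  n4⇒n1 ·f
[56] read 'a'  n1⇒n2
[57] read 'a'  n2⇒n3  ** P0@[55:57]
[58] read 'b'  n3⇒n1 ·f
[59] read 'd'  n1⇒n4  ** P1@[58:59]
[60] read 'a'  n4⇒n0 ·f
[61] read 'b'  n0⇒n1
[62] read 'd'  n1⇒n4  ** P1@[61:62]
[63] read 'b'  n4⇒n1 ·f
[64] read 'b'  n1⇒n1 ·f
[65] read 'b'  n1⇒n1 ·f
[66] read 'a'  n1⇒n2
[67] read 'a'  n2⇒n3  ** P0@[65:67]

Matches: [[2,1],[6,1],[8,1],[10,1],[14,0],[17,1],[20,0],[22,1],[25,0],[28,1],[33,0],[36,1],[40,1],[46,1],[49,0],[51,1],[54,1],[57,0],[59,1],[62,1],[67,0]]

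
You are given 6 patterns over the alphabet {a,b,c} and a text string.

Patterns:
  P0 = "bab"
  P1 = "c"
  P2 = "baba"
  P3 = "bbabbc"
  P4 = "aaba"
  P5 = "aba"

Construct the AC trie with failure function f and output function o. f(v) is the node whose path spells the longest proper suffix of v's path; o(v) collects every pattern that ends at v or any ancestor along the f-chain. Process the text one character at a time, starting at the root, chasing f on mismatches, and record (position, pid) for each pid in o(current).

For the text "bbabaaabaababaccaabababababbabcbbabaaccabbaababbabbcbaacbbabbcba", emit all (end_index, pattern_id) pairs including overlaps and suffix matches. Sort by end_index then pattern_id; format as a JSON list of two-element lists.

Build automaton:
Trie (insert patterns):
  0='ε' goto a→11 b→1 c→4
  1='b' goto a→2 b→6
  2='ba' goto b→3
  3='bab' goto a→5  ←P0
  4='c' goto ·  ←P1
  5='baba' goto ·  ←P2
  6='bb' goto a→7
  7='bba' goto b→8
  8='bbab' goto b→9
  9='bbabb' goto c→10
  10='bbabbc' goto ·  ←P3
  11='a' goto a→12 b→15
  12='aa' goto b→13
  13='aab' goto a→14
  14='aaba' goto ·  ←P4
  15='ab' goto a→16
  16='aba' goto ·  ←P5

BFS fail/out derivation:
  fail(1) 'b': from fail(0)=0 chase 'b': 0 ⇒ 0;  out=∅∪out(0)=∅
  fail(4) 'c': from fail(0)=0 chase 'c': 0 ⇒ 0;  out={1}∪out(0)={1}
  fail(11) 'a': from fail(0)=0 chase 'a': 0 ⇒ 0;  out=∅∪out(0)=∅
  fail(2) 'ba': from fail(1)=0 chase 'a': 0 ⇒ 11;  out=∅∪out(11)=∅
  fail(6) 'bb': from fail(1)=0 chase 'b': 0 ⇒ 1;  out=∅∪out(1)=∅
  fail(12) 'aa': from fail(11)=0 chase 'a': 0 ⇒ 11;  out=∅∪out(11)=∅
  fail(15) 'ab': from fail(11)=0 chase 'b': 0 ⇒ 1;  out=∅∪out(1)=∅
  fail(3) 'bab': from fail(2)=11 chase 'b': 11 ⇒ 15;  out={0}∪out(15)={0}
  fail(7) 'bba': from fail(6)=1 chase 'a': 1 ⇒ 2;  out=∅∪out(2)=∅
  fail(13) 'aab': from fail(12)=11 chase 'b': 11 ⇒ 15;  out=∅∪out(15)=∅
  fail(16) 'aba': from fail(15)=1 chase 'a': 1 ⇒ 2;  out={5}∪out(2)={5}
  fail(5) 'baba': from fail(3)=15 chase 'a': 15 ⇒ 16;  out={2}∪out(16)={2,5}
  fail(8) 'bbab': from fail(7)=2 chase 'b': 2 ⇒ 3;  out=∅∪out(3)={0}
  fail(14) 'aaba': from fail(13)=15 chase 'a': 15 ⇒ 16;  out={4}∪out(16)={4,5}
  fail(9) 'bbabb': from fail(8)=3 chase 'b': 3→15→1 ⇒ 6;  out=∅∪out(6)=∅
  fail(10) 'bbabbc': from fail(9)=6 chase 'c': 6→1→0 ⇒ 4;  out={3}∪out(4)={1,3}

Run:
pos 0 'b': at 1
pos 1 'b': at 6
pos 2 'a': at 7
pos 3 'b': at 8  → match P0@[1:3]
pos 4 'a': at 5 ·f  → match P2@[1:4],P5@[2:4]
pos 5 'a': at 12 ·f
pos 6 'a': at 12 ·f
pos 7 'b': at 13
pos 8 'a': at 14  → match P4@[5:8],P5@[6:8]
pos 9 'a': at 12 ·f
pos 10 'b': at 13
pos 11 'a': at 14  → match P4@[8:11],P5@[9:11]
pos 12 'b': at 3 ·f  → match P0@[10:12]
pos 13 'a': at 5  → match P2@[10:13],P5@[11:13]
pos 14 'c': at 4 ·f  → match P1@[14:14]
pos 15 'c': at 4 ·f  → match P1@[15:15]
pos 16 'a': at 11 ·f
pos 17 'a': at 12
pos 18 'b': at 13
pos 19 'a': at 14  → match P4@[16:19],P5@[17:19]
pos 20 'b': at 3 ·f  → match P0@[18:20]
pos 21 'a': at 5  → match P2@[18:21],P5@[19:21]
pos 22 'b': at 3 ·f  → match P0@[20:22]
pos 23 'a': at 5  → match P2@[20:23],P5@[21:23]
pos 24 'b': at 3 ·f  → match P0@[22:24]
pos 25 'a': at 5  → match P2@[22:25],P5@[23:25]
pos 26 'b': at 3 ·f  → match P0@[24:26]
pos 27 'b': at 6 ·f
pos 28 'a': at 7
pos 29 'b': at 8  → match P0@[27:29]
pos 30 'c': at 4 ·f  → match P1@[30:30]
pos 31 'b': at 1 ·f
pos 32 'b': at 6
pos 33 'a': at 7
pos 34 'b': at 8  → match P0@[32:34]
pos 35 'a': at 5 ·f  → match P2@[32:35],P5@[33:35]
pos 36 'a': at 12 ·f
pos 37 'c': at 4 ·f  → match P1@[37:37]
pos 38 'c': at 4 ·f  → match P1@[38:38]
pos 39 'a': at 11 ·f
pos 40 'b': at 15
pos 41 'b': at 6 ·f
pos 42 'a': at 7
pos 43 'a': at 12 ·f
pos 44 'b': at 13
pos 45 'a': at 14  → match P4@[42:45],P5@[43:45]
pos 46 'b': at 3 ·f  → match P0@[44:46]
pos 47 'b': at 6 ·f
pos 48 'a': at 7
pos 49 'b': at 8  → match P0@[47:49]
pos 50 'b': at 9
pos 51 'c': at 10  → match P1@[51:51],P3@[46:51]
pos 52 'b': at 1 ·f
pos 53 'a': at 2
pos 54 'a': at 12 ·f
pos 55 'c': at 4 ·f  → match P1@[55:55]
pos 56 'b': at 1 ·f
pos 57 'b': at 6
pos 58 'a': at 7
pos 59 'b': at 8  → match P0@[57:59]
pos 60 'b': at 9
pos 61 'c': at 10  → match P1@[61:61],P3@[56:61]
pos 62 'b': at 1 ·f
pos 63 'a': at 2

All matches (sorted): [[3,0],[4,2],[4,5],[8,4],[8,5],[11,4],[11,5],[12,0],[13,2],[13,5],[14,1],[15,1],[19,4],[19,5],[20,0],[21,2],[21,5],[22,0],[23,2],[23,5],[24,0],[25,2],[25,5],[26,0],[29,0],[30,1],[34,0],[35,2],[35,5],[37,1],[38,1],[45,4],[45,5],[46,0],[49,0],[51,1],[51,3],[55,1],[59,0],[61,1],[61,3]]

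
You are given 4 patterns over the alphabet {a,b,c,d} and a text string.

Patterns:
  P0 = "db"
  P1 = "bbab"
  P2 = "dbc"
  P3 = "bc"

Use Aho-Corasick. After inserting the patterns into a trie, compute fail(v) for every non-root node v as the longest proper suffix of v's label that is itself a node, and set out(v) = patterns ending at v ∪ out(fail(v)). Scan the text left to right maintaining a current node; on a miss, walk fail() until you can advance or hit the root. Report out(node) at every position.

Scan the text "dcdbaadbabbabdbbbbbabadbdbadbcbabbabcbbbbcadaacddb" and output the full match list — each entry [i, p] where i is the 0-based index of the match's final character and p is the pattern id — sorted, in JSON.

Build automaton:
Trie (insert patterns):
  n0 'ε': b→3 d→1
  n1 'd': b→2
  n2 'db': c→7  [P0 ends]
  n3 'b': b→4 c→8
  n4 'bb': a→5
  n5 'bba': b→6
  n6 'bbab': ·  [P1 ends]
  n7 'dbc': ·  [P2 ends]
  n8 'bc': ·  [P3 ends]

Failure links (BFS by depth):
  fail(1) 'd': from fail(0)=0 chase 'd': 0 ⇒ 0;  out=∅∪out(0)=∅
  fail(3) 'b': from fail(0)=0 chase 'b': 0 ⇒ 0;  out=∅∪out(0)=∅
  fail(2) 'db': from fail(1)=0 chase 'b': 0 ⇒ 3;  out={0}∪out(3)={0}
  fail(4) 'bb': from fail(3)=0 chase 'b': 0 ⇒ 3;  out=∅∪out(3)=∅
  fail(8) 'bc': from fail(3)=0 chase 'c': 0 ⇒ 0;  out={3}∪out(0)={3}
  fail(5) 'bba': from fail(4)=3 chase 'a': 3→0 ⇒ 0;  out=∅∪out(0)=∅
  fail(7) 'dbc': from fail(2)=3 chase 'c': 3 ⇒ 8;  out={2}∪out(8)={2,3}
  fail(6) 'bbab': from fail(5)=0 chase 'b': 0 ⇒ 3;  out={1}∪out(3)={1}

Text stream:
pos 0 'd': at 1
pos 1 'c': at 0 (via fail)
pos 2 'd': at 1
pos 3 'b': at 2  emit P0@[2:3]
pos 4 'a': at 0 (via fail)
pos 5 'a': at 0
pos 6 'd': at 1
pos 7 'b': at 2  emit P0@[6:7]
pos 8 'a': at 0 (via fail)
pos 9 'b': at 3
pos 10 'b': at 4
pos 11 'a': at 5
pos 12 'b': at 6  emit P1@[9:12]
pos 13 'd': at 1 (via fail)
pos 14 'b': at 2  emit P0@[13:14]
pos 15 'b': at 4 (via fail)
pos 16 'b': at 4 (via fail)
pos 17 'b': at 4 (via fail)
pos 18 'b': at 4 (via fail)
pos 19 'a': at 5
pos 20 'b': at 6  emit P1@[17:20]
pos 21 'a': at 0 (via fail)
pos 22 'd': at 1
pos 23 'b': at 2  emit P0@[22:23]
pos 24 'd': at 1 (via fail)
pos 25 'b': at 2  emit P0@[24:25]
pos 26 'a': at 0 (via fail)
pos 27 'd': at 1
pos 28 'b': at 2  emit P0@[27:28]
pos 29 'c': at 7  emit P2@[27:29],P3@[28:29]
pos 30 'b': at 3 (via fail)
pos 31 'a': at 0 (via fail)
pos 32 'b': at 3
pos 33 'b': at 4
pos 34 'a': at 5
pos 35 'b': at 6  emit P1@[32:35]
pos 36 'c': at 8 (via fail)  emit P3@[35:36]
pos 37 'b': at 3 (via fail)
pos 38 'b': at 4
pos 39 'b': at 4 (via fail)
pos 40 'b': at 4 (via fail)
pos 41 'c': at 8 (via fail)  emit P3@[40:41]
pos 42 'a': at 0 (via fail)
pos 43 'd': at 1
pos 44 'a': at 0 (via fail)
pos 45 'a': at 0
pos 46 'c': at 0
pos 47 'd': at 1
pos 48 'd': at 1 (via fail)
pos 49 'b': at 2  emit P0@[48:49]

Result: [[3,0],[7,0],[12,1],[14,0],[20,1],[23,0],[25,0],[28,0],[29,2],[29,3],[35,1],[36,3],[41,3],[49,0]]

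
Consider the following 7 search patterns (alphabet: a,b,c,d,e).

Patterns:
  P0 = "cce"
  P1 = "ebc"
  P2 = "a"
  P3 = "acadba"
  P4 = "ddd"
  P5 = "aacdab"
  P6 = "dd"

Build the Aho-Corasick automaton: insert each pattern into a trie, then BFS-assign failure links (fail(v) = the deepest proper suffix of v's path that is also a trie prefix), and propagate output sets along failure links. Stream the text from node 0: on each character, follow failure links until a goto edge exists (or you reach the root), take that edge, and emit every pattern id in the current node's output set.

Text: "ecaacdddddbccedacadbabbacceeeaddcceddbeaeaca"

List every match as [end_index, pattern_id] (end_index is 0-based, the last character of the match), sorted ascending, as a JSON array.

Build automaton:
Trie (insert patterns):
  n0 'ε': a→7 c→1 d→13 e→4
  n1 'c': c→2
  n2 'cc': e→3
  n3 'cce': ·  [P0 ends]
  n4 'e': b→5
  n5 'eb': c→6
  n6 'ebc': ·  [P1 ends]
  n7 'a': a→16 c→8  [P2 ends]
  n8 'ac': a→9
  n9 'aca': d→10
  n10 'acad': b→11
  n11 'acadb': a→12
  n12 'acadba': ·  [P3 ends]
  n13 'd': d→14
  n14 'dd': d→15  [P6 ends]
  n15 'ddd': ·  [P4 ends]
  n16 'aa': c→17
  n17 'aac': d→18
  n18 'aacd': a→19
  n19 'aacda': b→20
  n20 'aacdab': ·  [P5 ends]

Failure links (BFS by depth):
  fail(1) 'c': from fail(0)=0 chase 'c': 0 ⇒ 0;  out=∅∪out(0)=∅
  fail(4) 'e': from fail(0)=0 chase 'e': 0 ⇒ 0;  out=∅∪out(0)=∅
  fail(7) 'a': from fail(0)=0 chase 'a': 0 ⇒ 0;  out={2}∪out(0)={2}
  fail(13) 'd': from fail(0)=0 chase 'd': 0 ⇒ 0;  out=∅∪out(0)=∅
  fail(2) 'cc': from fail(1)=0 chase 'c': 0 ⇒ 1;  out=∅∪out(1)=∅
  fail(5) 'eb': from fail(4)=0 chase 'b': 0 ⇒ 0;  out=∅∪out(0)=∅
  fail(8) 'ac': from fail(7)=0 chase 'c': 0 ⇒ 1;  out=∅∪out(1)=∅
  fail(14) 'dd': from fail(13)=0 chase 'd': 0 ⇒ 13;  out={6}∪out(13)={6}
  fail(16) 'aa': from fail(7)=0 chase 'a': 0 ⇒ 7;  out=∅∪out(7)={2}
  fail(3) 'cce': from fail(2)=1 chase 'e': 1→0 ⇒ 4;  out={0}∪out(4)={0}
  fail(6) 'ebc': from fail(5)=0 chase 'c': 0 ⇒ 1;  out={1}∪out(1)={1}
  fail(9) 'aca': from fail(8)=1 chase 'a': 1→0 ⇒ 7;  out=∅∪out(7)={2}
  fail(15) 'ddd': from fail(14)=13 chase 'd': 13 ⇒ 14;  out={4}∪out(14)={4,6}
  fail(17) 'aac': from fail(16)=7 chase 'c': 7 ⇒ 8;  out=∅∪out(8)=∅
  fail(10) 'acad': from fail(9)=7 chase 'd': 7→0 ⇒ 13;  out=∅∪out(13)=∅
  fail(18) 'aacd': from fail(17)=8 chase 'd': 8→1→0 ⇒ 13;  out=∅∪out(13)=∅
  fail(11) 'acadb': from fail(10)=13 chase 'b': 13→0 ⇒ 0;  out=∅∪out(0)=∅
  fail(19) 'aacda': from fail(18)=13 chase 'a': 13→0 ⇒ 7;  out=∅∪out(7)={2}
  fail(12) 'acadba': from fail(11)=0 chase 'a': 0 ⇒ 7;  out={3}∪out(7)={2,3}
  fail(20) 'aacdab': from fail(19)=7 chase 'b': 7→0 ⇒ 0;  out={5}∪out(0)={5}

Run:
[0] read 'e'  n0⇒n4
[1] read 'c'  n4⇒n1 (fail-walked)
[2] read 'a'  n1⇒n7 (fail-walked)  ** P2@[2:2]
[3] read 'a'  n7⇒n16  ** P2@[3:3]
[4] read 'c'  n16⇒n17
[5] read 'd'  n17⇒n18
[6] read 'd'  n18⇒n14 (fail-walked)  ** P6@[5:6]
[7] read 'd'  n14⇒n15  ** P4@[5:7],P6@[6:7]
[8] read 'd'  n15⇒n15 (fail-walked)  ** P4@[6:8],P6@[7:8]
[9] read 'd'  n15⇒n15 (fail-walked)  ** P4@[7:9],P6@[8:9]
[10] read 'b'  n15⇒n0 (fail-walked)
[11] read 'c'  n0⇒n1
[12] read 'c'  n1⇒n2
[13] read 'e'  n2⇒n3  ** P0@[11:13]
[14] read 'd'  n3⇒n13 (fail-walked)
[15] read 'a'  n13⇒n7 (fail-walked)  ** P2@[15:15]
[16] read 'c'  n7⇒n8
[17] read 'a'  n8⇒n9  ** P2@[17:17]
[18] read 'd'  n9⇒n10
[19] read 'b'  n10⇒n11
[20] read 'a'  n11⇒n12  ** P2@[20:20],P3@[15:20]
[21] read 'b'  n12⇒n0 (fail-walked)
[22] read 'b'  n0⇒n0
[23] read 'a'  n0⇒n7  ** P2@[23:23]
[24] read 'c'  n7⇒n8
[25] read 'c'  n8⇒n2 (fail-walked)
[26] read 'e'  n2⇒n3  ** P0@[24:26]
[27] read 'e'  n3⇒n4 (fail-walked)
[28] read 'e'  n4⇒n4 (fail-walked)
[29] read 'a'  n4⇒n7 (fail-walked)  ** P2@[29:29]
[30] read 'd'  n7⇒n13 (fail-walked)
[31] read 'd'  n13⇒n14  ** P6@[30:31]
[32] read 'c'  n14⇒n1 (fail-walked)
[33] read 'c'  n1⇒n2
[34] read 'e'  n2⇒n3  ** P0@[32:34]
[35] read 'd'  n3⇒n13 (fail-walked)
[36] read 'd'  n13⇒n14  ** P6@[35:36]
[37] read 'b'  n14⇒n0 (fail-walked)
[38] read 'e'  n0⇒n4
[39] read 'a'  n4⇒n7 (fail-walked)  ** P2@[39:39]
[40] read 'e'  n7⇒n4 (fail-walked)
[41] read 'a'  n4⇒n7 (fail-walked)  ** P2@[41:41]
[42] read 'c'  n7⇒n8
[43] read 'a'  n8⇒n9  ** P2@[43:43]

Result: [[2,2],[3,2],[6,6],[7,4],[7,6],[8,4],[8,6],[9,4],[9,6],[13,0],[15,2],[17,2],[20,2],[20,3],[23,2],[26,0],[29,2],[31,6],[34,0],[36,6],[39,2],[41,2],[43,2]]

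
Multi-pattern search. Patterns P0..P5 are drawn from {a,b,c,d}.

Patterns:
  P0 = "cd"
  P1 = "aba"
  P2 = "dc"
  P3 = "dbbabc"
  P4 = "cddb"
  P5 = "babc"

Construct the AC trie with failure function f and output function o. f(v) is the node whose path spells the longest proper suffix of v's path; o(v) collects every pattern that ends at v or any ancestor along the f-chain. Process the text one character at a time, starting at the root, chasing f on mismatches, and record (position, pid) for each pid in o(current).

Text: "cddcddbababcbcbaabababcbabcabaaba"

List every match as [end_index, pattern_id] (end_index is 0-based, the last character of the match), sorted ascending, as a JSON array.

Construct AC machine:
Trie (insert patterns):
  n0 'ε': a→3 b→15 c→1 d→6
  n1 'c': d→2
  n2 'cd': d→13  ←P0
  n3 'a': b→4
  n4 'ab': a→5
  n5 'aba': ·  ←P1
  n6 'd': b→8 c→7
  n7 'dc': ·  ←P2
  n8 'db': b→9
  n9 'dbb': a→10
  n10 'dbba': b→11
  n11 'dbbab': c→12
  n12 'dbbabc': ·  ←P3
  n13 'cdd': b→14
  n14 'cddb': ·  ←P4
  n15 'b': a→16
  n16 'ba': b→17
  n17 'bab': c→18
  n18 'babc': ·  ←P5

BFS fail/out derivation:
  fail(1) 'c': from fail(0)=0 chase 'c': 0 ⇒ 0;  out=∅∪out(0)=∅
  fail(3) 'a': from fail(0)=0 chase 'a': 0 ⇒ 0;  out=∅∪out(0)=∅
  fail(6) 'd': from fail(0)=0 chase 'd': 0 ⇒ 0;  out=∅∪out(0)=∅
  fail(15) 'b': from fail(0)=0 chase 'b': 0 ⇒ 0;  out=∅∪out(0)=∅
  fail(2) 'cd': from fail(1)=0 chase 'd': 0 ⇒ 6;  out={0}∪out(6)={0}
  fail(4) 'ab': from fail(3)=0 chase 'b': 0 ⇒ 15;  out=∅∪out(15)=∅
  fail(7) 'dc': from fail(6)=0 chase 'c': 0 ⇒ 1;  out={2}∪out(1)={2}
  fail(8) 'db': from fail(6)=0 chase 'b': 0 ⇒ 15;  out=∅∪out(15)=∅
  fail(16) 'ba': from fail(15)=0 chase 'a': 0 ⇒ 3;  out=∅∪out(3)=∅
  fail(5) 'aba': from fail(4)=15 chase 'a': 15 ⇒ 16;  out={1}∪out(16)={1}
  fail(9) 'dbb': from fail(8)=15 chase 'b': 15→0 ⇒ 15;  out=∅∪out(15)=∅
  fail(13) 'cdd': from fail(2)=6 chase 'd': 6→0 ⇒ 6;  out=∅∪out(6)=∅
  fail(17) 'bab': from fail(16)=3 chase 'b': 3 ⇒ 4;  out=∅∪out(4)=∅
  fail(10) 'dbba': from fail(9)=15 chase 'a': 15 ⇒ 16;  out=∅∪out(16)=∅
  fail(14) 'cddb': from fail(13)=6 chase 'b': 6 ⇒ 8;  out={4}∪out(8)={4}
  fail(18) 'babc': from fail(17)=4 chase 'c': 4→15→0 ⇒ 1;  out={5}∪out(1)={5}
  fail(11) 'dbbab': from fail(10)=16 chase 'b': 16 ⇒ 17;  out=∅∪out(17)=∅
  fail(12) 'dbbabc': from fail(11)=17 chase 'c': 17 ⇒ 18;  out={3}∪out(18)={3,5}

Run:
pos 0 'c': at 1
pos 1 'd': at 2  → match P0@[0:1]
pos 2 'd': at 13
pos 3 'c': at 7 (via fail)  → match P2@[2:3]
pos 4 'd': at 2 (via fail)  → match P0@[3:4]
pos 5 'd': at 13
pos 6 'b': at 14  → match P4@[3:6]
pos 7 'a': at 16 (via fail)
pos 8 'b': at 17
pos 9 'a': at 5 (via fail)  → match P1@[7:9]
pos 10 'b': at 17 (via fail)
pos 11 'c': at 18  → match P5@[8:11]
pos 12 'b': at 15 (via fail)
pos 13 'c': at 1 (via fail)
pos 14 'b': at 15 (via fail)
pos 15 'a': at 16
pos 16 'a': at 3 (via fail)
pos 17 'b': at 4
pos 18 'a': at 5  → match P1@[16:18]
pos 19 'b': at 17 (via fail)
pos 20 'a': at 5 (via fail)  → match P1@[18:20]
pos 21 'b': at 17 (via fail)
pos 22 'c': at 18  → match P5@[19:22]
pos 23 'b': at 15 (via fail)
pos 24 'a': at 16
pos 25 'b': at 17
pos 26 'c': at 18  → match P5@[23:26]
pos 27 'a': at 3 (via fail)
pos 28 'b': at 4
pos 29 'a': at 5  → match P1@[27:29]
pos 30 'a': at 3 (via fail)
pos 31 'b': at 4
pos 32 'a': at 5  → match P1@[30:32]

Matches: [[1,0],[3,2],[4,0],[6,4],[9,1],[11,5],[18,1],[20,1],[22,5],[26,5],[29,1],[32,1]]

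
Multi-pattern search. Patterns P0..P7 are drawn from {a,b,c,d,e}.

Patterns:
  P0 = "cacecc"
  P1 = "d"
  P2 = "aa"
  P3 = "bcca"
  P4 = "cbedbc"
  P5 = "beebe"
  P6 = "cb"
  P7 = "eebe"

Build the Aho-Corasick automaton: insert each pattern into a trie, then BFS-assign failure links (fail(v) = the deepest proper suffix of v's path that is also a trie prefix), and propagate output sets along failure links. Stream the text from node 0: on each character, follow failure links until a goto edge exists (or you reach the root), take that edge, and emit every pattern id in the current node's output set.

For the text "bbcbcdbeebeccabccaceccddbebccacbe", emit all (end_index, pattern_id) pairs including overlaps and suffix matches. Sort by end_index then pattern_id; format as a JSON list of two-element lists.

Construct AC machine:
Trie nodes:
  n0 'ε': a→8 b→10 c→1 d→7 e→23
  n1 'c': a→2 b→14
  n2 'ca': c→3
  n3 'cac': e→4
  n4 'cace': c→5
  n5 'cacec': c→6
  n6 'cacecc': ·  ←P0
  n7 'd': ·  ←P1
  n8 'a': a→9
  n9 'aa': ·  ←P2
  n10 'b': c→11 e→19
  n11 'bc': c→12
  n12 'bcc': a→13
  n13 'bcca': ·  ←P3
  n14 'cb': e→15  ←P6
  n15 'cbe': d→16
  n16 'cbed': b→17
  n17 'cbedb': c→18
  n18 'cbedbc': ·  ←P4
  n19 'be': e→20
  n20 'bee': b→21
  n21 'beeb': e→22
  n22 'beebe': ·  ←P5
  n23 'e': e→24
  n24 'ee': b→25
  n25 'eeb': e→26
  n26 'eebe': ·  ←P7

BFS fail/out derivation:
  n1('c'): parent n0 fail=0; on 'c' 0 → fail=0;  out ∅∪∅=∅
  n7('d'): parent n0 fail=0; on 'd' 0 → fail=0;  out {1}∪∅={1}
  n8('a'): parent n0 fail=0; on 'a' 0 → fail=0;  out ∅∪∅=∅
  n10('b'): parent n0 fail=0; on 'b' 0 → fail=0;  out ∅∪∅=∅
  n23('e'): parent n0 fail=0; on 'e' 0 → fail=0;  out ∅∪∅=∅
  n2('ca'): parent n1 fail=0; on 'a' 0 → fail=8;  out ∅∪∅=∅
  n9('aa'): parent n8 fail=0; on 'a' 0 → fail=8;  out {2}∪∅={2}
  n11('bc'): parent n10 fail=0; on 'c' 0 → fail=1;  out ∅∪∅=∅
  n14('cb'): parent n1 fail=0; on 'b' 0 → fail=10;  out {6}∪∅={6}
  n19('be'): parent n10 fail=0; on 'e' 0 → fail=23;  out ∅∪∅=∅
  n24('ee'): parent n23 fail=0; on 'e' 0 → fail=23;  out ∅∪∅=∅
  n3('cac'): parent n2 fail=8; on 'c' 8→0 → fail=1;  out ∅∪∅=∅
  n12('bcc'): parent n11 fail=1; on 'c' 1→0 → fail=1;  out ∅∪∅=∅
  n15('cbe'): parent n14 fail=10; on 'e' 10 → fail=19;  out ∅∪∅=∅
  n20('bee'): parent n19 fail=23; on 'e' 23 → fail=24;  out ∅∪∅=∅
  n25('eeb'): parent n24 fail=23; on 'b' 23→0 → fail=10;  out ∅∪∅=∅
  n4('cace'): parent n3 fail=1; on 'e' 1→0 → fail=23;  out ∅∪∅=∅
  n13('bcca'): parent n12 fail=1; on 'a' 1 → fail=2;  out {3}∪∅={3}
  n16('cbed'): parent n15 fail=19; on 'd' 19→23→0 → fail=7;  out ∅∪{1}={1}
  n21('beeb'): parent n20 fail=24; on 'b' 24 → fail=25;  out ∅∪∅=∅
  n26('eebe'): parent n25 fail=10; on 'e' 10 → fail=19;  out {7}∪∅={7}
  n5('cacec'): parent n4 fail=23; on 'c' 23→0 → fail=1;  out ∅∪∅=∅
  n17('cbedb'): parent n16 fail=7; on 'b' 7→0 → fail=10;  out ∅∪∅=∅
  n22('beebe'): parent n21 fail=25; on 'e' 25 → fail=26;  out {5}∪{7}={5,7}
  n6('cacecc'): parent n5 fail=1; on 'c' 1→0 → fail=1;  out {0}∪∅={0}
  n18('cbedbc'): parent n17 fail=10; on 'c' 10 → fail=11;  out {4}∪∅={4}

Scan:
i=0 'b': node 0→10
i=1 'b': node 10→10 ·f
i=2 'c': node 10→11
i=3 'b': node 11→14 ·f  → match P6@[2:3]
i=4 'c': node 14→11 ·f
i=5 'd': node 11→7 ·f  → match P1@[5:5]
i=6 'b': node 7→10 ·f
i=7 'e': node 10→19
i=8 'e': node 19→20
i=9 'b': node 20→21
i=10 'e': node 21→22  → match P5@[6:10],P7@[7:10]
i=11 'c': node 22→1 ·f
i=12 'c': node 1→1 ·f
i=13 'a': node 1→2
i=14 'b': node 2→10 ·f
i=15 'c': node 10→11
i=16 'c': node 11→12
i=17 'a': node 12→13  → match P3@[14:17]
i=18 'c': node 13→3 ·f
i=19 'e': node 3→4
i=20 'c': node 4→5
i=21 'c': node 5→6  → match P0@[16:21]
i=22 'd': node 6→7 ·f  → match P1@[22:22]
i=23 'd': node 7→7 ·f  → match P1@[23:23]
i=24 'b': node 7→10 ·f
i=25 'e': node 10→19
i=26 'b': node 19→10 ·f
i=27 'c': node 10→11
i=28 'c': node 11→12
i=29 'a': node 12→13  → match P3@[26:29]
i=30 'c': node 13→3 ·f
i=31 'b': node 3→14 ·f  → match P6@[30:31]
i=32 'e': node 14→15

Result: [[3,6],[5,1],[10,5],[10,7],[17,3],[21,0],[22,1],[23,1],[29,3],[31,6]]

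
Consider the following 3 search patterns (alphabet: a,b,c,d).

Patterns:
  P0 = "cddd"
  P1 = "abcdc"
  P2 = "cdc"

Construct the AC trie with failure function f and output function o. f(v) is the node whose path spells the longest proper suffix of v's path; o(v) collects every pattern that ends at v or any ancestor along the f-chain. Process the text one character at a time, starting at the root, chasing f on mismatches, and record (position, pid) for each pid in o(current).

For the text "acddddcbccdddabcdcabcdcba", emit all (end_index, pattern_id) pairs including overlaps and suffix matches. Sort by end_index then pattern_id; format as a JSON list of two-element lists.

Build automaton:
Trie nodes:
  n0 'ε': a→5 c→1
  n1 'c': d→2
  n2 'cd': c→10 d→3
  n3 'cdd': d→4
  n4 'cddd': ·  [P0 ends]
  n5 'a': b→6
  n6 'ab': c→7
  n7 'abc': d→8
  n8 'abcd': c→9
  n9 'abcdc': ·  [P1 ends]
  n10 'cdc': ·  [P2 ends]

Failure links (BFS by depth):
  fail(1) 'c': from fail(0)=0 chase 'c': 0 ⇒ 0;  out=∅∪out(0)=∅
  fail(5) 'a': from fail(0)=0 chase 'a': 0 ⇒ 0;  out=∅∪out(0)=∅
  fail(2) 'cd': from fail(1)=0 chase 'd': 0 ⇒ 0;  out=∅∪out(0)=∅
  fail(6) 'ab': from fail(5)=0 chase 'b': 0 ⇒ 0;  out=∅∪out(0)=∅
  fail(3) 'cdd': from fail(2)=0 chase 'd': 0 ⇒ 0;  out=∅∪out(0)=∅
  fail(7) 'abc': from fail(6)=0 chase 'c': 0 ⇒ 1;  out=∅∪out(1)=∅
  fail(10) 'cdc': from fail(2)=0 chase 'c': 0 ⇒ 1;  out={2}∪out(1)={2}
  fail(4) 'cddd': from fail(3)=0 chase 'd': 0 ⇒ 0;  out={0}∪out(0)={0}
  fail(8) 'abcd': from fail(7)=1 chase 'd': 1 ⇒ 2;  out=∅∪out(2)=∅
  fail(9) 'abcdc': from fail(8)=2 chase 'c': 2 ⇒ 10;  out={1}∪out(10)={1,2}

Scan:
i=0 'a': node 0→5
i=1 'c': node 5→1 ·f
i=2 'd': node 1→2
i=3 'd': node 2→3
i=4 'd': node 3→4  → match P0@[1:4]
i=5 'd': node 4→0 ·f
i=6 'c': node 0→1
i=7 'b': node 1→0 ·f
i=8 'c': node 0→1
i=9 'c': node 1→1 ·f
i=10 'd': node 1→2
i=11 'd': node 2→3
i=12 'd': node 3→4  → match P0@[9:12]
i=13 'a': node 4→5 ·f
i=14 'b': node 5→6
i=15 'c': node 6→7
i=16 'd': node 7→8
i=17 'c': node 8→9  → match P1@[13:17],P2@[15:17]
i=18 'a': node 9→5 ·f
i=19 'b': node 5→6
i=20 'c': node 6→7
i=21 'd': node 7→8
i=22 'c': node 8→9  → match P1@[18:22],P2@[20:22]
i=23 'b': node 9→0 ·f
i=24 'a': node 0→5

Matches: [[4,0],[12,0],[17,1],[17,2],[22,1],[22,2]]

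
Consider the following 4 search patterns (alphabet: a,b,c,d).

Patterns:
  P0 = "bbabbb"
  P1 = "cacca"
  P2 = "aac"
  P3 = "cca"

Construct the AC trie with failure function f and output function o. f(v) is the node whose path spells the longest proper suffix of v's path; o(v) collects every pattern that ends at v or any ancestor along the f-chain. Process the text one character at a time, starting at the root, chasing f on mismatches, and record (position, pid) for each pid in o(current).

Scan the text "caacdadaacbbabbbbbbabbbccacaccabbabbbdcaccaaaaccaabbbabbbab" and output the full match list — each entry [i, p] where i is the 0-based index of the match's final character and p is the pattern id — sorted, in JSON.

Build automaton:
Trie nodes:
  n0 'ε': a→12 b→1 c→7
  n1 'b': b→2
  n2 'bb': a→3
  n3 'bba': b→4
  n4 'bbab': b→5
  n5 'bbabb': b→6
  n6 'bbabbb': ·  ←P0
  n7 'c': a→8 c→15
  n8 'ca': c→9
  n9 'cac': c→10
  n10 'cacc': a→11
  n11 'cacca': ·  ←P1
  n12 'a': a→13
  n13 'aa': c→14
  n14 'aac': ·  ←P2
  n15 'cc': a→16
  n16 'cca': ·  ←P3

Failure links (BFS by depth):
  fail(1) 'b': from fail(0)=0 chase 'b': 0 ⇒ 0;  out=∅∪out(0)=∅
  fail(7) 'c': from fail(0)=0 chase 'c': 0 ⇒ 0;  out=∅∪out(0)=∅
  fail(12) 'a': from fail(0)=0 chase 'a': 0 ⇒ 0;  out=∅∪out(0)=∅
  fail(2) 'bb': from fail(1)=0 chase 'b': 0 ⇒ 1;  out=∅∪out(1)=∅
  fail(8) 'ca': from fail(7)=0 chase 'a': 0 ⇒ 12;  out=∅∪out(12)=∅
  fail(13) 'aa': from fail(12)=0 chase 'a': 0 ⇒ 12;  out=∅∪out(12)=∅
  fail(15) 'cc': from fail(7)=0 chase 'c': 0 ⇒ 7;  out=∅∪out(7)=∅
  fail(3) 'bba': from fail(2)=1 chase 'a': 1→0 ⇒ 12;  out=∅∪out(12)=∅
  fail(9) 'cac': from fail(8)=12 chase 'c': 12→0 ⇒ 7;  out=∅∪out(7)=∅
  fail(14) 'aac': from fail(13)=12 chase 'c': 12→0 ⇒ 7;  out={2}∪out(7)={2}
  fail(16) 'cca': from fail(15)=7 chase 'a': 7 ⇒ 8;  out={3}∪out(8)={3}
  fail(4) 'bbab': from fail(3)=12 chase 'b': 12→0 ⇒ 1;  out=∅∪out(1)=∅
  fail(10) 'cacc': from fail(9)=7 chase 'c': 7 ⇒ 15;  out=∅∪out(15)=∅
  fail(5) 'bbabb': from fail(4)=1 chase 'b': 1 ⇒ 2;  out=∅∪out(2)=∅
  fail(11) 'cacca': from fail(10)=15 chase 'a': 15 ⇒ 16;  out={1}∪out(16)={1,3}
  fail(6) 'bbabbb': from fail(5)=2 chase 'b': 2→1 ⇒ 2;  out={0}∪out(2)={0}

Run:
[0] read 'c'  n0⇒n7
[1] read 'a'  n7⇒n8
[2] read 'a'  n8⇒n13 (via fail)
[3] read 'c'  n13⇒n14  ** P2@[1:3]
[4] read 'd'  n14⇒n0 (via fail)
[5] read 'a'  n0⇒n12
[6] read 'd'  n12⇒n0 (via fail)
[7] read 'a'  n0⇒n12
[8] read 'a'  n12⇒n13
[9] read 'c'  n13⇒n14  ** P2@[7:9]
[10] read 'b'  n14⇒n1 (via fail)
[11] read 'b'  n1⇒n2
[12] read 'a'  n2⇒n3
[13] read 'b'  n3⇒n4
[14] read 'b'  n4⇒n5
[15] read 'b'  n5⇒n6  ** P0@[10:15]
[16] read 'b'  n6⇒n2 (via fail)
[17] read 'b'  n2⇒n2 (via fail)
[18] read 'b'  n2⇒n2 (via fail)
[19] read 'a'  n2⇒n3
[20] read 'b'  n3⇒n4
[21] read 'b'  n4⇒n5
[22] read 'b'  n5⇒n6  ** P0@[17:22]
[23] read 'c'  n6⇒n7 (via fail)
[24] read 'c'  n7⇒n15
[25] read 'a'  n15⇒n16  ** P3@[23:25]
[26] read 'c'  n16⇒n9 (via fail)
[27] read 'a'  n9⇒n8 (via fail)
[28] read 'c'  n8⇒n9
[29] read 'c'  n9⇒n10
[30] read 'a'  n10⇒n11  ** P1@[26:30],P3@[28:30]
[31] read 'b'  n11⇒n1 (via fail)
[32] read 'b'  n1⇒n2
[33] read 'a'  n2⇒n3
[34] read 'b'  n3⇒n4
[35] read 'b'  n4⇒n5
[36] read 'b'  n5⇒n6  ** P0@[31:36]
[37] read 'd'  n6⇒n0 (via fail)
[38] read 'c'  n0⇒n7
[39] read 'a'  n7⇒n8
[40] read 'c'  n8⇒n9
[41] read 'c'  n9⇒n10
[42] read 'a'  n10⇒n11  ** P1@[38:42],P3@[40:42]
[43] read 'a'  n11⇒n13 (via fail)
[44] read 'a'  n13⇒n13 (via fail)
[45] read 'a'  n13⇒n13 (via fail)
[46] read 'c'  n13⇒n14  ** P2@[44:46]
[47] read 'c'  n14⇒n15 (via fail)
[48] read 'a'  n15⇒n16  ** P3@[46:48]
[49] read 'a'  n16⇒n13 (via fail)
[50] read 'b'  n13⇒n1 (via fail)
[51] read 'b'  n1⇒n2
[52] read 'b'  n2⇒n2 (via fail)
[53] read 'a'  n2⇒n3
[54] read 'b'  n3⇒n4
[55] read 'b'  n4⇒n5
[56] read 'b'  n5⇒n6  ** P0@[51:56]
[57] read 'a'  n6⇒n3 (via fail)
[58] read 'b'  n3⇒n4

Result: [[3,2],[9,2],[15,0],[22,0],[25,3],[30,1],[30,3],[36,0],[42,1],[42,3],[46,2],[48,3],[56,0]]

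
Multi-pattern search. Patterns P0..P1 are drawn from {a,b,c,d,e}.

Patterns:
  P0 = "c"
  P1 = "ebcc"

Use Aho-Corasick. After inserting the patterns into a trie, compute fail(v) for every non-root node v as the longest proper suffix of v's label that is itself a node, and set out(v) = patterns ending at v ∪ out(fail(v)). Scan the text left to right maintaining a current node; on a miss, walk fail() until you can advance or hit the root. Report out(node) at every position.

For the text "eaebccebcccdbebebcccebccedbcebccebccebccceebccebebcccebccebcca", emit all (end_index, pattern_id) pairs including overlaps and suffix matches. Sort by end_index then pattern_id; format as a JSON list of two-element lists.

Construct AC machine:
Trie (insert patterns):
  0='ε' goto c→1 e→2
  1='c' goto ·  [P0 ends]
  2='e' goto b→3
  3='eb' goto c→4
  4='ebc' goto c→5
  5='ebcc' goto ·  [P1 ends]

BFS fail/out derivation:
  fail(1) 'c': from fail(0)=0 chase 'c': 0 ⇒ 0;  out={0}∪out(0)={0}
  fail(2) 'e': from fail(0)=0 chase 'e': 0 ⇒ 0;  out=∅∪out(0)=∅
  fail(3) 'eb': from fail(2)=0 chase 'b': 0 ⇒ 0;  out=∅∪out(0)=∅
  fail(4) 'ebc': from fail(3)=0 chase 'c': 0 ⇒ 1;  out=∅∪out(1)={0}
  fail(5) 'ebcc': from fail(4)=1 chase 'c': 1→0 ⇒ 1;  out={1}∪out(1)={0,1}

Run:
[0] read 'e'  n0⇒n2
[1] read 'a'  n2⇒n0 ·f
[2] read 'e'  n0⇒n2
[3] read 'b'  n2⇒n3
[4] read 'c'  n3⇒n4  emit P0@[4:4]
[5] read 'c'  n4⇒n5  emit P0@[5:5],P1@[2:5]
[6] read 'e'  n5⇒n2 ·f
[7] read 'b'  n2⇒n3
[8] read 'c'  n3⇒n4  emit P0@[8:8]
[9] read 'c'  n4⇒n5  emit P0@[9:9],P1@[6:9]
[10] read 'c'  n5⇒n1 ·f  emit P0@[10:10]
[11] read 'd'  n1⇒n0 ·f
[12] read 'b'  n0⇒n0
[13] read 'e'  n0⇒n2
[14] read 'b'  n2⇒n3
[15] read 'e'  n3⇒n2 ·f
[16] read 'b'  n2⇒n3
[17] read 'c'  n3⇒n4  emit P0@[17:17]
[18] read 'c'  n4⇒n5  emit P0@[18:18],P1@[15:18]
[19] read 'c'  n5⇒n1 ·f  emit P0@[19:19]
[20] read 'e'  n1⇒n2 ·f
[21] read 'b'  n2⇒n3
[22] read 'c'  n3⇒n4  emit P0@[22:22]
[23] read 'c'  n4⇒n5  emit P0@[23:23],P1@[20:23]
[24] read 'e'  n5⇒n2 ·f
[25] read 'd'  n2⇒n0 ·f
[26] read 'b'  n0⇒n0
[27] read 'c'  n0⇒n1  emit P0@[27:27]
[28] read 'e'  n1⇒n2 ·f
[29] read 'b'  n2⇒n3
[30] read 'c'  n3⇒n4  emit P0@[30:30]
[31] read 'c'  n4⇒n5  emit P0@[31:31],P1@[28:31]
[32] read 'e'  n5⇒n2 ·f
[33] read 'b'  n2⇒n3
[34] read 'c'  n3⇒n4  emit P0@[34:34]
[35] read 'c'  n4⇒n5  emit P0@[35:35],P1@[32:35]
[36] read 'e'  n5⇒n2 ·f
[37] read 'b'  n2⇒n3
[38] read 'c'  n3⇒n4  emit P0@[38:38]
[39] read 'c'  n4⇒n5  emit P0@[39:39],P1@[36:39]
[40] read 'c'  n5⇒n1 ·f  emit P0@[40:40]
[41] read 'e'  n1⇒n2 ·f
[42] read 'e'  n2⇒n2 ·f
[43] read 'b'  n2⇒n3
[44] read 'c'  n3⇒n4  emit P0@[44:44]
[45] read 'c'  n4⇒n5  emit P0@[45:45],P1@[42:45]
[46] read 'e'  n5⇒n2 ·f
[47] read 'b'  n2⇒n3
[48] read 'e'  n3⇒n2 ·f
[49] read 'b'  n2⇒n3
[50] read 'c'  n3⇒n4  emit P0@[50:50]
[51] read 'c'  n4⇒n5  emit P0@[51:51],P1@[48:51]
[52] read 'c'  n5⇒n1 ·f  emit P0@[52:52]
[53] read 'e'  n1⇒n2 ·f
[54] read 'b'  n2⇒n3
[55] read 'c'  n3⇒n4  emit P0@[55:55]
[56] read 'c'  n4⇒n5  emit P0@[56:56],P1@[53:56]
[57] read 'e'  n5⇒n2 ·f
[58] read 'b'  n2⇒n3
[59] read 'c'  n3⇒n4  emit P0@[59:59]
[60] read 'c'  n4⇒n5  emit P0@[60:60],P1@[57:60]
[61] read 'a'  n5⇒n0 ·f

Matches: [[4,0],[5,0],[5,1],[8,0],[9,0],[9,1],[10,0],[17,0],[18,0],[18,1],[19,0],[22,0],[23,0],[23,1],[27,0],[30,0],[31,0],[31,1],[34,0],[35,0],[35,1],[38,0],[39,0],[39,1],[40,0],[44,0],[45,0],[45,1],[50,0],[51,0],[51,1],[52,0],[55,0],[56,0],[56,1],[59,0],[60,0],[60,1]]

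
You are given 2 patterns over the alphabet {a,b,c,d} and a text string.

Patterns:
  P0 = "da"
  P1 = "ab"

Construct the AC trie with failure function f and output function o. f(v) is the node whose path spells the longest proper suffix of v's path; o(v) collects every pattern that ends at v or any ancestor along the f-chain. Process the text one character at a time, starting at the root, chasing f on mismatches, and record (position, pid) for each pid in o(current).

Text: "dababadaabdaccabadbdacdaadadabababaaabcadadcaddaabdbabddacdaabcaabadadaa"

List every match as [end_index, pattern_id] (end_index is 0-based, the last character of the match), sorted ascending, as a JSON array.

Build:
Trie (insert patterns):
  0='ε' goto a→3 d→1
  1='d' goto a→2
  2='da' goto ·  ←P0
  3='a' goto b→4
  4='ab' goto ·  ←P1

Failure links (BFS by depth):
  fail(1) 'd': from fail(0)=0 chase 'd': 0 ⇒ 0;  out=∅∪out(0)=∅
  fail(3) 'a': from fail(0)=0 chase 'a': 0 ⇒ 0;  out=∅∪out(0)=∅
  fail(2) 'da': from fail(1)=0 chase 'a': 0 ⇒ 3;  out={0}∪out(3)={0}
  fail(4) 'ab': from fail(3)=0 chase 'b': 0 ⇒ 0;  out={1}∪out(0)={1}

Run:
[0] read 'd'  n0⇒n1
[1] read 'a'  n1⇒n2  ** P0@[0:1]
[2] read 'b'  n2⇒n4 ·f  ** P1@[1:2]
[3] read 'a'  n4⇒n3 ·f
[4] read 'b'  n3⇒n4  ** P1@[3:4]
[5] read 'a'  n4⇒n3 ·f
[6] read 'd'  n3⇒n1 ·f
[7] read 'a'  n1⇒n2  ** P0@[6:7]
[8] read 'a'  n2⇒n3 ·f
[9] read 'b'  n3⇒n4  ** P1@[8:9]
[10] read 'd'  n4⇒n1 ·f
[11] read 'a'  n1⇒n2  ** P0@[10:11]
[12] read 'c'  n2⇒n0 ·f
[13] read 'c'  n0⇒n0
[14] read 'a'  n0⇒n3
[15] read 'b'  n3⇒n4  ** P1@[14:15]
[16] read 'a'  n4⇒n3 ·f
[17] read 'd'  n3⇒n1 ·f
[18] read 'b'  n1⇒n0 ·f
[19] read 'd'  n0⇒n1
[20] read 'a'  n1⇒n2  ** P0@[19:20]
[21] read 'c'  n2⇒n0 ·f
[22] read 'd'  n0⇒n1
[23] read 'a'  n1⇒n2  ** P0@[22:23]
[24] read 'a'  n2⇒n3 ·f
[25] read 'd'  n3⇒n1 ·f
[26] read 'a'  n1⇒n2  ** P0@[25:26]
[27] read 'd'  n2⇒n1 ·f
[28] read 'a'  n1⇒n2  ** P0@[27:28]
[29] read 'b'  n2⇒n4 ·f  ** P1@[28:29]
[30] read 'a'  n4⇒n3 ·f
[31] read 'b'  n3⇒n4  ** P1@[30:31]
[32] read 'a'  n4⇒n3 ·f
[33] read 'b'  n3⇒n4  ** P1@[32:33]
[34] read 'a'  n4⇒n3 ·f
[35] read 'a'  n3⇒n3 ·f
[36] read 'a'  n3⇒n3 ·f
[37] read 'b'  n3⇒n4  ** P1@[36:37]
[38] read 'c'  n4⇒n0 ·f
[39] read 'a'  n0⇒n3
[40] read 'd'  n3⇒n1 ·f
[41] read 'a'  n1⇒n2  ** P0@[40:41]
[42] read 'd'  n2⇒n1 ·f
[43] read 'c'  n1⇒n0 ·f
[44] read 'a'  n0⇒n3
[45] read 'd'  n3⇒n1 ·f
[46] read 'd'  n1⇒n1 ·f
[47] read 'a'  n1⇒n2  ** P0@[46:47]
[48] read 'a'  n2⇒n3 ·f
[49] read 'b'  n3⇒n4  ** P1@[48:49]
[50] read 'd'  n4⇒n1 ·f
[51] read 'b'  n1⇒n0 ·f
[52] read 'a'  n0⇒n3
[53] read 'b'  n3⇒n4  ** P1@[52:53]
[54] read 'd'  n4⇒n1 ·f
[55] read 'd'  n1⇒n1 ·f
[56] read 'a'  n1⇒n2  ** P0@[55:56]
[57] read 'c'  n2⇒n0 ·f
[58] read 'd'  n0⇒n1
[59] read 'a'  n1⇒n2  ** P0@[58:59]
[60] read 'a'  n2⇒n3 ·f
[61] read 'b'  n3⇒n4  ** P1@[60:61]
[62] read 'c'  n4⇒n0 ·f
[63] read 'a'  n0⇒n3
[64] read 'a'  n3⇒n3 ·f
[65] read 'b'  n3⇒n4  ** P1@[64:65]
[66] read 'a'  n4⇒n3 ·f
[67] read 'd'  n3⇒n1 ·f
[68] read 'a'  n1⇒n2  ** P0@[67:68]
[69] read 'd'  n2⇒n1 ·f
[70] read 'a'  n1⇒n2  ** P0@[69:70]
[71] read 'a'  n2⇒n3 ·f

Result: [[1,0],[2,1],[4,1],[7,0],[9,1],[11,0],[15,1],[20,0],[23,0],[26,0],[28,0],[29,1],[31,1],[33,1],[37,1],[41,0],[47,0],[49,1],[53,1],[56,0],[59,0],[61,1],[65,1],[68,0],[70,0]]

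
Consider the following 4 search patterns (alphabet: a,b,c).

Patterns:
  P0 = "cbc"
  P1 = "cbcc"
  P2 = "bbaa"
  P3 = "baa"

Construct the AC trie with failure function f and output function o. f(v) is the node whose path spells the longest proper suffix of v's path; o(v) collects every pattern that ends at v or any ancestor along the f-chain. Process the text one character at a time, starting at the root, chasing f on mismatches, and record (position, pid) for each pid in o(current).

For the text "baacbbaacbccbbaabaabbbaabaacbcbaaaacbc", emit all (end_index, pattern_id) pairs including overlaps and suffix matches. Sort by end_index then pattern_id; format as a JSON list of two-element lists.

Build automaton:
Trie (insert patterns):
  n0 'ε': b→5 c→1
  n1 'c': b→2
  n2 'cb': c→3
  n3 'cbc': c→4  ←P0
  n4 'cbcc': ·  ←P1
  n5 'b': a→9 b→6
  n6 'bb': a→7
  n7 'bba': a→8
  n8 'bbaa': ·  ←P2
  n9 'ba': a→10
  n10 'baa': ·  ←P3

BFS fail/out derivation:
  fail(1) 'c': from fail(0)=0 chase 'c': 0 ⇒ 0;  out=∅∪out(0)=∅
  fail(5) 'b': from fail(0)=0 chase 'b': 0 ⇒ 0;  out=∅∪out(0)=∅
  fail(2) 'cb': from fail(1)=0 chase 'b': 0 ⇒ 5;  out=∅∪out(5)=∅
  fail(6) 'bb': from fail(5)=0 chase 'b': 0 ⇒ 5;  out=∅∪out(5)=∅
  fail(9) 'ba': from fail(5)=0 chase 'a': 0 ⇒ 0;  out=∅∪out(0)=∅
  fail(3) 'cbc': from fail(2)=5 chase 'c': 5→0 ⇒ 1;  out={0}∪out(1)={0}
  fail(7) 'bba': from fail(6)=5 chase 'a': 5 ⇒ 9;  out=∅∪out(9)=∅
  fail(10) 'baa': from fail(9)=0 chase 'a': 0 ⇒ 0;  out={3}∪out(0)={3}
  fail(4) 'cbcc': from fail(3)=1 chase 'c': 1→0 ⇒ 1;  out={1}∪out(1)={1}
  fail(8) 'bbaa': from fail(7)=9 chase 'a': 9 ⇒ 10;  out={2}∪out(10)={2,3}

Run:
i=0 'b': node 0→5
i=1 'a': node 5→9
i=2 'a': node 9→10  → match P3@[0:2]
i=3 'c': node 10→1 (via fail)
i=4 'b': node 1→2
i=5 'b': node 2→6 (via fail)
i=6 'a': node 6→7
i=7 'a': node 7→8  → match P2@[4:7],P3@[5:7]
i=8 'c': node 8→1 (via fail)
i=9 'b': node 1→2
i=10 'c': node 2→3  → match P0@[8:10]
i=11 'c': node 3→4  → match P1@[8:11]
i=12 'b': node 4→2 (via fail)
i=13 'b': node 2→6 (via fail)
i=14 'a': node 6→7
i=15 'a': node 7→8  → match P2@[12:15],P3@[13:15]
i=16 'b': node 8→5 (via fail)
i=17 'a': node 5→9
i=18 'a': node 9→10  → match P3@[16:18]
i=19 'b': node 10→5 (via fail)
i=20 'b': node 5→6
i=21 'b': node 6→6 (via fail)
i=22 'a': node 6→7
i=23 'a': node 7→8  → match P2@[20:23],P3@[21:23]
i=24 'b': node 8→5 (via fail)
i=25 'a': node 5→9
i=26 'a': node 9→10  → match P3@[24:26]
i=27 'c': node 10→1 (via fail)
i=28 'b': node 1→2
i=29 'c': node 2→3  → match P0@[27:29]
i=30 'b': node 3→2 (via fail)
i=31 'a': node 2→9 (via fail)
i=32 'a': node 9→10  → match P3@[30:32]
i=33 'a': node 10→0 (via fail)
i=34 'a': node 0→0
i=35 'c': node 0→1
i=36 'b': node 1→2
i=37 'c': node 2→3  → match P0@[35:37]

All matches (sorted): [[2,3],[7,2],[7,3],[10,0],[11,1],[15,2],[15,3],[18,3],[23,2],[23,3],[26,3],[29,0],[32,3],[37,0]]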